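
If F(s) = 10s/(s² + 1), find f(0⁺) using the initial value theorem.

f(0⁺) = lim_{s→∞} s·10s/(s² + 1) = lim_{s→∞} 10s²/(s² + 1) = 10

Final answer: 10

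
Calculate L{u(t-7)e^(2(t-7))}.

u(t-a)f(t-a) with f(t)=e^(2t). L{e^(2t)} = 1/(s-2). By time shift: e^(-7s)/(s-2)

Final answer: e^(-7s)/(s-2)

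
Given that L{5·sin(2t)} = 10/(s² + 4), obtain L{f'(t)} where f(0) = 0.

L{f'(t)} = s·F(s) - f(0) = s·10/(s² + 4) - 0 = 10s/(s² + 4)

Final answer: 10s/(s² + 4)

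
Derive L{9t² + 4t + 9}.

L{9t² + 4t + 9} = 9·2/s³ + 4/s² + 9/s = 18/s³ + 4/s² + 9/s

Final answer: 18/s³ + 4/s² + 9/s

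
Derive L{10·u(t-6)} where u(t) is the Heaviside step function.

L{u(t-a)} = e^(-as)/s. Here a=6, so L{u(t-6)} = e^(-6s)/s, and L{10·u(t-6)} = 10·e^(-6s)/s

Final answer: 10·e^(-6s)/s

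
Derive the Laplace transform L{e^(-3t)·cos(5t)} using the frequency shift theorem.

Frequency shift: L{e^(at)f(t)} = F(s-a). L{e^(-3t)·cos(5t)} = (s+3)/((s+3)² + 25)

Final answer: (s+3)/((s+3)² + 25)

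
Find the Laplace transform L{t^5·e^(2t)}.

L{t^n·e^(at)} = n!/(s-a)^(n+1), so L{t^5·e^(2t)} = 120/(s-2)^6

Final answer: 120/(s-2)^6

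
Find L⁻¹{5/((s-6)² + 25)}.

Form: b/((s-a)² + b²) → e^(at)sin(bt). With a=6, b=5

Final answer: e^(6t)·sin(5t)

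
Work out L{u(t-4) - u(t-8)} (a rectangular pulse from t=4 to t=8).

L{u(t-a)} = e^(-as)/s. L{u(t-4) - u(t-8)} = (e^(-4s) - e^(-8s))/s

Final answer: (e^(-4s) - e^(-8s))/s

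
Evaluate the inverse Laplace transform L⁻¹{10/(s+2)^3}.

L⁻¹{n!/(s-a)^(n+1)} = t^n·e^(at) with n=2, a=-2. So L⁻¹{2/(s+2)^3} = t^2·e^(-2t), and L⁻¹{10/(s+2)^3} = (10/2)·t^2·e^(-2t) = 5·t^2·e^(-2t)

Final answer: 5·t^2·e^(-2t)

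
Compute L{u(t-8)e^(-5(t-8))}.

u(t-a)f(t-a) with f(t)=e^(-5t). L{e^(-5t)} = 1/(s+5). By time shift: e^(-8s)/(s+5)

Final answer: e^(-8s)/(s+5)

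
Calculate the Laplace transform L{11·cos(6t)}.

L{cos(ωt)} = s/(s² + ω²), so L{cos(6t)} = s/(s² + 36). Then L{11·cos(6t)} = 11·s/(s² + 36) = 11s/(s² + 36)

Final answer: 11s/(s² + 36)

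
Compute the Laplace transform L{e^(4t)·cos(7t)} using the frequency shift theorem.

Frequency shift: L{e^(at)f(t)} = F(s-a). L{e^(4t)·cos(7t)} = (s-4)/((s-4)² + 49)

Final answer: (s-4)/((s-4)² + 49)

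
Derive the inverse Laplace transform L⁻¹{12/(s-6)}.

L⁻¹{1/(s-a)} = e^(at), so L⁻¹{1/(s-6)} = e^(6t), and L⁻¹{12/(s-6)} = 12·e^(6t)

Final answer: 12·e^(6t)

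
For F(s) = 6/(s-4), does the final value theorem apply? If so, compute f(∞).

sF(s) = 6s/(s-4) has a pole at s = 4 in the right half-plane. Theorem does NOT apply (unstable system; f(t) = 6·e^(4t) grows without bound).

Final answer: Not applicable (unstable)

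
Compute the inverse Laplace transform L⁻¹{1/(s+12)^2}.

L⁻¹{n!/(s-a)^(n+1)} = t^n·e^(at), so L⁻¹{1/(s+12)^2} = t·e^(-12t)

Final answer: t·e^(-12t)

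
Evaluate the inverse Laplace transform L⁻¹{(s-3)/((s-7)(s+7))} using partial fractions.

Using partial fractions, f(t) = (4e^(7t) + 10e^(-7t))/14

Final answer: (4e^(7t) + 10e^(-7t))/14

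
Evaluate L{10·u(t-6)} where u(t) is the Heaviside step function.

L{u(t-a)} = e^(-as)/s. Here a=6, so L{u(t-6)} = e^(-6s)/s, and L{10·u(t-6)} = 10·e^(-6s)/s

Final answer: 10·e^(-6s)/s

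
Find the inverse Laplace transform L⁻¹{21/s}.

L⁻¹{c/s} = c, so L⁻¹{21/s} = 21

Final answer: 21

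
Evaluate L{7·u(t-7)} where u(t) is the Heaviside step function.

L{u(t-a)} = e^(-as)/s. Here a=7, so L{u(t-7)} = e^(-7s)/s, and L{7·u(t-7)} = 7·e^(-7s)/s

Final answer: 7·e^(-7s)/s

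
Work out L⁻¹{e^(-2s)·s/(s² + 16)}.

L⁻¹{s/(s² + 16)} = cos(4t). By the time shift theorem, L⁻¹{e^(-as)F(s)} = u(t-a)f(t-a) with a=2, so L⁻¹{e^(-2s)·s/(s² + 16)} = u(t-2)·cos(4(t-2))

Final answer: u(t-2)·cos(4(t-2))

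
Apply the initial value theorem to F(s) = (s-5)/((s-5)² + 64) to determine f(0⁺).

f(0⁺) = lim_{s→∞} sF(s) = lim_{s→∞} s(s-5)/((s-5)² + 64) = 1

Final answer: 1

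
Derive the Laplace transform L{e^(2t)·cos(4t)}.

L{e^(at)·cos(ωt)} = (s-a)/((s-a)² + ω²), so L{e^(2t)·cos(4t)} = (s-2)/((s-2)² + 16)

Final answer: (s-2)/((s-2)² + 16)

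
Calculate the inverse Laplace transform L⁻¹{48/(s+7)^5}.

L⁻¹{n!/(s-a)^(n+1)} = t^n·e^(at) with n=4, a=-7. So L⁻¹{24/(s+7)^5} = t^4·e^(-7t), and L⁻¹{48/(s+7)^5} = (48/24)·t^4·e^(-7t) = 2·t^4·e^(-7t)

Final answer: 2·t^4·e^(-7t)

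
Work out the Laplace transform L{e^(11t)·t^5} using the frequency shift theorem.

L{e^(at)·t^n} = n!/(s-a)^(n+1), so L{e^(11t)·t^5} = 120/(s-11)^6

Final answer: 120/(s-11)^6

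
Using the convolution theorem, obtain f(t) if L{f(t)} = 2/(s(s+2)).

2/(s(s+2)) = (2/s)·(1/(s+2)) = L{2}·L{e^(-2t)}. By convolution, f(t) = 2*e^(-2t) = ∫₀ᵗ 2·e^(-2τ) dτ = 2·(1 - e^(-2t))/2

Final answer: 2·(1 - e^(-2t))/2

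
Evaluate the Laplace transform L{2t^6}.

L{2t^6} = 2 · L{t^6} = 2 · 720/s^7 = 1440/s^7

Final answer: 1440/s^7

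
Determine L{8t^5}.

L{t^n} = n!/s^(n+1). So L{8t^5} = 8·5!/s^6 = 960/s^6

Final answer: 960/s^6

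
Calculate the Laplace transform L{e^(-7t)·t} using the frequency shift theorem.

L{e^(at)·t^n} = n!/(s-a)^(n+1), so L{e^(-7t)·t} = 1/(s+7)^2

Final answer: 1/(s+7)^2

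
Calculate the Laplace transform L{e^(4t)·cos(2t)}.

L{e^(at)·cos(ωt)} = (s-a)/((s-a)² + ω²), so L{e^(4t)·cos(2t)} = (s-4)/((s-4)² + 4)

Final answer: (s-4)/((s-4)² + 4)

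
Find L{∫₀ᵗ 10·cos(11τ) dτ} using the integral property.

L{∫₀ᵗ f(τ)dτ} = F(s)/s with F(s) = 10s/(s² + 121), so the result is (10s/(s² + 121))/s = 10/(s² + 121)

Final answer: 10/(s² + 121)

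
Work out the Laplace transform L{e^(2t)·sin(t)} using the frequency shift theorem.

Frequency shift: L{e^(at)f(t)} = F(s-a). L{e^(2t)·sin(t)} = 1/((s-2)² + 1)

Final answer: 1/((s-2)² + 1)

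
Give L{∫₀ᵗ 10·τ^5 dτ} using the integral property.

L{∫₀ᵗ f(τ)dτ} = F(s)/s with f(t) = 10t^5. F(s) = 1200/s^6, so L{∫₀ᵗ 10·τ^5 dτ} = (1200/s^6)/s = 1200/s^7. (Check: ∫₀ᵗ 10·τ^5 dτ = 10t^6/6.)

Final answer: 1200/s^7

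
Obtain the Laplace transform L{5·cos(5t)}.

L{cos(ωt)} = s/(s² + ω²), so L{cos(5t)} = s/(s² + 25). Then L{5·cos(5t)} = 5·s/(s² + 25) = 5s/(s² + 25)

Final answer: 5s/(s² + 25)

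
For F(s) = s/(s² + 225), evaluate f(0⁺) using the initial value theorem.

f(0⁺) = lim_{s→∞} s·s/(s² + 225) = lim_{s→∞} s²/(s² + 225) = 1

Final answer: 1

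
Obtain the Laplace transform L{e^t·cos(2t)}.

L{e^(at)·cos(ωt)} = (s-a)/((s-a)² + ω²), so L{e^t·cos(2t)} = (s-1)/((s-1)² + 4)

Final answer: (s-1)/((s-1)² + 4)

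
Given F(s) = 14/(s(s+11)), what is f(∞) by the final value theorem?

f(∞) = lim_{s→0} s·14/(s(s+11)) = lim_{s→0} 14/(s+11) = 14/11 = 14/11

Final answer: 14/11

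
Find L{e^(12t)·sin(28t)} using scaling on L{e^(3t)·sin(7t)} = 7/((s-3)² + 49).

Scaling with a=4: L{e^(12t)·sin(28t)} = (1/4) · 7/((s/4-3)² + 49). Simplifying: 28/((s-12)² + 784)

Final answer: 28/((s-12)² + 784)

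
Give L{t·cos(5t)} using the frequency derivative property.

L{cos(5t)} = s/(s² + 25). Derivative: d/ds[s/(s² + 25)] = [(s² + 25) - s·2s]/(s² + 25)² = (25 - s²)/(s² + 25)². So L{t·cos(5t)} = -F'(s) = (s² - 25)/(s² + 25)²

Final answer: (s² - 25)/(s² + 25)²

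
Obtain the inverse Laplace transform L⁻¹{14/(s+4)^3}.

L⁻¹{n!/(s-a)^(n+1)} = t^n·e^(at) with n=2, a=-4. So L⁻¹{2/(s+4)^3} = t^2·e^(-4t), and L⁻¹{14/(s+4)^3} = (14/2)·t^2·e^(-4t) = 7·t^2·e^(-4t)

Final answer: 7·t^2·e^(-4t)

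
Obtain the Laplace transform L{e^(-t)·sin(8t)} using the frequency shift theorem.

Frequency shift: L{e^(at)f(t)} = F(s-a). L{e^(-t)·sin(8t)} = 8/((s+1)² + 64)

Final answer: 8/((s+1)² + 64)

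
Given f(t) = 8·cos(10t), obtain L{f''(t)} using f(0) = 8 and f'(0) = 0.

F(s) = 8s/(s² + 100). L{f''(t)} = s²F(s) - sf(0) - f'(0) = 8s³/(s² + 100) - 8s = (8s³ - 8s(s² + 100))/(s² + 100) = -800s/(s² + 100)

Final answer: -800s/(s² + 100)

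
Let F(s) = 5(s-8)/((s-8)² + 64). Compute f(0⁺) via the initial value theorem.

f(0⁺) = lim_{s→∞} sF(s) = lim_{s→∞} 5s(s-8)/((s-8)² + 64) = 5

Final answer: 5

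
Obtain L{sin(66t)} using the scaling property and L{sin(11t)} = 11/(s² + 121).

Using L{f(at)} = (1/a)F(s/a) with a=6: L{sin(66t)} = (1/6) · 11/((s/6)² + 121) = (1/6) · 11·36/(s² + 4356) = 66/(s² + 4356)

Final answer: 66/(s² + 4356)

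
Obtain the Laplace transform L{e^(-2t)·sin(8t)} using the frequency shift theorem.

Frequency shift: L{e^(at)f(t)} = F(s-a). L{e^(-2t)·sin(8t)} = 8/((s+2)² + 64)

Final answer: 8/((s+2)² + 64)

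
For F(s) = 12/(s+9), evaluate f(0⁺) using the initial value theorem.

f(0⁺) = lim_{s→∞} s·12/(s+9) = lim_{s→∞} 12s/(s+9) = 12

Final answer: 12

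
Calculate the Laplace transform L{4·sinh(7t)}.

L{sinh(ωt)} = ω/(s² - ω²), so L{sinh(7t)} = 7/(s² - 49). Then L{4·sinh(7t)} = 4·7/(s² - 49) = 28/(s² - 49)

Final answer: 28/(s² - 49)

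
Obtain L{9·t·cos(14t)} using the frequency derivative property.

L{cos(14t)} = s/(s² + 196). Derivative: d/ds[s/(s² + 196)] = [(s² + 196) - s·2s]/(s² + 196)² = (196 - s²)/(s² + 196)². So L{t·cos(14t)} = -F'(s) = (s² - 196)/(s² + 196)². Then L{9·t·cos(14t)} = 9·(s² - 196)/(s² + 196)²

Final answer: 9·(s² - 196)/(s² + 196)²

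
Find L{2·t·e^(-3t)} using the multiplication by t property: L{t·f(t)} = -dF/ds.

Using L{t^n·e^(at)} = n!/(s-a)^(n+1), L{t·e^(-3t)} = 1/(s+3)^2, so L{2·t·e^(-3t)} = 2·1/(s+3)^2 = 2/(s+3)^2

Final answer: 2/(s+3)^2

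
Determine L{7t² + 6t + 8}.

L{7t² + 6t + 8} = 7·2/s³ + 6/s² + 8/s = 14/s³ + 6/s² + 8/s

Final answer: 14/s³ + 6/s² + 8/s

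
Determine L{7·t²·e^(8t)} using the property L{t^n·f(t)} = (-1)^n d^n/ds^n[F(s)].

L{e^(8t)} = 1/(s-8). d/ds[1/(s-8)] = -1/(s-8)². d²/ds²[1/(s-8)] = 2/(s-8)³. So L{t²·e^(8t)} = (-1)² · 2/(s-8)³ = 2/(s-8)³. Then L{7·t²·e^(8t)} = 7·2/(s-8)³ = 14/(s-8)³

Final answer: 14/(s-8)³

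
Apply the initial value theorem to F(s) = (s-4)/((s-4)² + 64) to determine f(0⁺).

f(0⁺) = lim_{s→∞} sF(s) = lim_{s→∞} s(s-4)/((s-4)² + 64) = 1

Final answer: 1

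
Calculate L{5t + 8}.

L{5t + 8} = 5·L{t} + 8·L{1} = 5/s² + 8/s

Final answer: 5/s² + 8/s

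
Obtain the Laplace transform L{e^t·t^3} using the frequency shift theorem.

L{e^(at)·t^n} = n!/(s-a)^(n+1), so L{e^t·t^3} = 6/(s-1)^4

Final answer: 6/(s-1)^4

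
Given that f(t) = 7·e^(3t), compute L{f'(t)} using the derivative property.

f(0) = 7, F(s) = 7/(s-3). L{f'(t)} = s·F(s) - f(0) = 7s/(s-3) - 7 = (7s - 7(s-3))/(s-3) = 21/(s-3)

Final answer: 21/(s-3)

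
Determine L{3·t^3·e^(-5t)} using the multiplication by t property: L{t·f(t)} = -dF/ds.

Using L{t^n·e^(at)} = n!/(s-a)^(n+1), L{t^3·e^(-5t)} = 6/(s+5)^4, so L{3·t^3·e^(-5t)} = 3·6/(s+5)^4 = 18/(s+5)^4

Final answer: 18/(s+5)^4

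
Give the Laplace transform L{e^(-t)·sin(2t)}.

L{e^(at)·sin(ωt)} = ω/((s-a)² + ω²), so L{e^(-t)·sin(2t)} = 2/((s+1)² + 4)

Final answer: 2/((s+1)² + 4)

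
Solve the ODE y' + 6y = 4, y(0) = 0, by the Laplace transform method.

sY + 6Y = 4/s. Y = 4/(s(s+6)). Partial fractions: Y = 2/3/s - 2/3/(s+6)

Final answer: y(t) = 2/3(1 - e^(-6t))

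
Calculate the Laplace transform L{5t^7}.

L{5t^7} = 5 · L{t^7} = 5 · 5040/s^8 = 25200/s^8

Final answer: 25200/s^8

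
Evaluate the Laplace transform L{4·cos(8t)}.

L{cos(ωt)} = s/(s² + ω²), so L{cos(8t)} = s/(s² + 64). Then L{4·cos(8t)} = 4·s/(s² + 64) = 4s/(s² + 64)

Final answer: 4s/(s² + 64)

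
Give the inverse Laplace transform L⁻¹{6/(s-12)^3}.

L⁻¹{n!/(s-a)^(n+1)} = t^n·e^(at) with n=2, a=12. So L⁻¹{2/(s-12)^3} = t^2·e^(12t), and L⁻¹{6/(s-12)^3} = (6/2)·t^2·e^(12t) = 3·t^2·e^(12t)

Final answer: 3·t^2·e^(12t)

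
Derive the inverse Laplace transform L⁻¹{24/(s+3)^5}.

L⁻¹{n!/(s-a)^(n+1)} = t^n·e^(at), so L⁻¹{24/(s+3)^5} = t^4·e^(-3t)

Final answer: t^4·e^(-3t)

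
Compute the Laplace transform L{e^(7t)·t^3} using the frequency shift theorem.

L{e^(at)·t^n} = n!/(s-a)^(n+1), so L{e^(7t)·t^3} = 6/(s-7)^4

Final answer: 6/(s-7)^4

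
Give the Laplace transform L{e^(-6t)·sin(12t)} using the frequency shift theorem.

Frequency shift: L{e^(at)f(t)} = F(s-a). L{e^(-6t)·sin(12t)} = 12/((s+6)² + 144)

Final answer: 12/((s+6)² + 144)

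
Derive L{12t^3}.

L{t^n} = n!/s^(n+1). So L{12t^3} = 12·3!/s^4 = 72/s^4

Final answer: 72/s^4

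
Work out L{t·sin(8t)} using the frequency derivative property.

L{sin(8t)} = 8/(s² + 64). By L{t·f(t)} = -F'(s): -d/ds[8/(s² + 64)] = -(8)·(-2s)/(s² + 64)² = 16s/(s² + 64)²

Final answer: 16s/(s² + 64)²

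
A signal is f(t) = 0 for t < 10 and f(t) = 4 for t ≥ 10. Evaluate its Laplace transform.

f(t) = 4·u(t-10). L{u(t-10)} = e^(-10s)/s, so L{f(t)} = 4·e^(-10s)/s

Final answer: 4·e^(-10s)/s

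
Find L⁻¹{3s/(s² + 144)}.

This is the form c·s/(s² + a²) with a = 12, c = 3. L⁻¹ = 3·cos(12t)

Final answer: 3·cos(12t)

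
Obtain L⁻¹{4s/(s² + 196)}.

This is the form c·s/(s² + a²) with a = 14, c = 4. L⁻¹ = 4·cos(14t)

Final answer: 4·cos(14t)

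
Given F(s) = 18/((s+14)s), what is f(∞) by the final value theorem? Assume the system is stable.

f(∞) = lim_{s→0} sF(s) = lim_{s→0} 18/(s+14) = 9/7

Final answer: 9/7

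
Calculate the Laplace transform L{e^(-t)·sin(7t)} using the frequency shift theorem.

Frequency shift: L{e^(at)f(t)} = F(s-a). L{e^(-t)·sin(7t)} = 7/((s+1)² + 49)

Final answer: 7/((s+1)² + 49)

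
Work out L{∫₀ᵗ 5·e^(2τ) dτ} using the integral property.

L{∫₀ᵗ f(τ)dτ} = F(s)/s with F(s) = 5/(s-2), so L{∫₀ᵗ 5·e^(2τ) dτ} = 5/(s(s-2))

Final answer: 5/(s(s-2))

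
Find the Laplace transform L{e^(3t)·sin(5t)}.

L{e^(at)·sin(ωt)} = ω/((s-a)² + ω²), so L{e^(3t)·sin(5t)} = 5/((s-3)² + 25)

Final answer: 5/((s-3)² + 25)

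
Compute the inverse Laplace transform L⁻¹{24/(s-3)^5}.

L⁻¹{n!/(s-a)^(n+1)} = t^n·e^(at), so L⁻¹{24/(s-3)^5} = t^4·e^(3t)

Final answer: t^4·e^(3t)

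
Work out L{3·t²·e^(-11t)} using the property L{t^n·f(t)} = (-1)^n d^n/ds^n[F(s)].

L{e^(-11t)} = 1/(s+11). d/ds[1/(s+11)] = -1/(s+11)². d²/ds²[1/(s+11)] = 2/(s+11)³. So L{t²·e^(-11t)} = (-1)² · 2/(s+11)³ = 2/(s+11)³. Then L{3·t²·e^(-11t)} = 3·2/(s+11)³ = 6/(s+11)³

Final answer: 6/(s+11)³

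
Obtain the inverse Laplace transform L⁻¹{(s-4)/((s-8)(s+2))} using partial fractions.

Using partial fractions, f(t) = (4e^(8t) + 6e^(-2t))/10

Final answer: (4e^(8t) + 6e^(-2t))/10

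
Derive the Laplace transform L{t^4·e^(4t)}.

L{t^n·e^(at)} = n!/(s-a)^(n+1), so L{t^4·e^(4t)} = 24/(s-4)^5

Final answer: 24/(s-4)^5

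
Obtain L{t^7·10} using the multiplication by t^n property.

L{10} = 10/s. d^1/ds^1[1/s] = -1/s². d^2/ds^2[1/s] = 2/s^3. d^3/ds^3[1/s] = -6/s^4. d^4/ds^4[1/s] = 24/s^5. d^5/ds^5[1/s] = -120/s^6. d^6/ds^6[1/s] = 720/s^7. d^7/ds^7[1/s] = -5040/s^8. So L{t^7} = (-1)^{7}·-5040/s^8 = 5040/s^8. Then L{t^7·10} = 10·5040/s^8 = 50400/s^8

Final answer: 50400/s^8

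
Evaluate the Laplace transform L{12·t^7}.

L{t^n} = n!/s^(n+1), so L{t^7} = 5040/s^8. Then L{12·t^7} = 12·5040/s^8 = 60480/s^8

Final answer: 60480/s^8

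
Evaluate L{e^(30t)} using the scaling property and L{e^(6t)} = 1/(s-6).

Using L{f(at)} = (1/a)F(s/a) with a=5 and f(t) = e^(6t): L{e^(30t)} = (1/5) · 1/((s/5)-6) = (1/5) · 5/(s-30) = 1/(s-30)

Final answer: 1/(s-30)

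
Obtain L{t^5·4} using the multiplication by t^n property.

L{4} = 4/s. d^1/ds^1[1/s] = -1/s². d^2/ds^2[1/s] = 2/s^3. d^3/ds^3[1/s] = -6/s^4. d^4/ds^4[1/s] = 24/s^5. d^5/ds^5[1/s] = -120/s^6. So L{t^5} = (-1)^{5}·-120/s^6 = 120/s^6. Then L{t^5·4} = 4·120/s^6 = 480/s^6

Final answer: 480/s^6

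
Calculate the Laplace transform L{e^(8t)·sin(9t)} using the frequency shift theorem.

Frequency shift: L{e^(at)f(t)} = F(s-a). L{e^(8t)·sin(9t)} = 9/((s-8)² + 81)

Final answer: 9/((s-8)² + 81)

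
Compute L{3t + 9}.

L{3t + 9} = 3·L{t} + 9·L{1} = 3/s² + 9/s

Final answer: 3/s² + 9/s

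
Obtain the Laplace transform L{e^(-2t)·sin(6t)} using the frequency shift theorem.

Frequency shift: L{e^(at)f(t)} = F(s-a). L{e^(-2t)·sin(6t)} = 6/((s+2)² + 36)

Final answer: 6/((s+2)² + 36)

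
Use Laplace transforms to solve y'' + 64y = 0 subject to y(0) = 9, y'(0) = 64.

L{y''} + 64L{y} = 0. s²Y - 9s - 64 + 64Y = 0. Y(s² + 64) = 9s + 64. Y = (9s + 64)/(s² + 64). Inverting: y(t) = 9cos(8t) + 8sin(8t)

Final answer: y(t) = 9cos(8t) + 8sin(8t)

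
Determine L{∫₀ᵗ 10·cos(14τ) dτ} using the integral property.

L{∫₀ᵗ f(τ)dτ} = F(s)/s with F(s) = 10s/(s² + 196), so the result is (10s/(s² + 196))/s = 10/(s² + 196)

Final answer: 10/(s² + 196)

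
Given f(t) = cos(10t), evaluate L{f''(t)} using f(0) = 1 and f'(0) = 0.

F(s) = s/(s² + 100). L{f''(t)} = s²F(s) - sf(0) - f'(0) = s³/(s² + 100) - s = (s³ - s(s² + 100))/(s² + 100) = -100s/(s² + 100)

Final answer: -100s/(s² + 100)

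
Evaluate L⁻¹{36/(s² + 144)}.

This is the form c·a/(s² + a²) with a = 12, c = 3. L⁻¹ = 3·sin(12t)

Final answer: 3·sin(12t)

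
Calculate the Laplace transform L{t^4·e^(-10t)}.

L{t^n·e^(at)} = n!/(s-a)^(n+1), so L{t^4·e^(-10t)} = 24/(s+10)^5

Final answer: 24/(s+10)^5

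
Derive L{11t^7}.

L{t^n} = n!/s^(n+1). So L{11t^7} = 11·7!/s^8 = 55440/s^8

Final answer: 55440/s^8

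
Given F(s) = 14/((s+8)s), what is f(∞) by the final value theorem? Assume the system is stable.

f(∞) = lim_{s→0} sF(s) = lim_{s→0} 14/(s+8) = 7/4

Final answer: 7/4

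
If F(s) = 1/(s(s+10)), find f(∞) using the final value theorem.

f(∞) = lim_{s→0} s·1/(s(s+10)) = lim_{s→0} 1/(s+10) = 1/10 = 1/10

Final answer: 1/10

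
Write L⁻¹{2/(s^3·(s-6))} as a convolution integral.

2/(s^3·(s-6)) = (2/s^3)·(1/(s-6)) = L{t^2}·L{e^(6t)}. So f(t) = t^2*e^(6t) = ∫₀ᵗ τ^2·e^(6(t-τ)) dτ

Final answer: ∫₀ᵗ τ^2·e^(6(t-τ)) dτ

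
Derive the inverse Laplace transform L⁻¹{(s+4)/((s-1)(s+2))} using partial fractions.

Using partial fractions, f(t) = (5e^t - 2e^(-2t))/3

Final answer: (5e^t - 2e^(-2t))/3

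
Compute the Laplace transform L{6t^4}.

L{6t^4} = 6 · L{t^4} = 6 · 24/s^5 = 144/s^5

Final answer: 144/s^5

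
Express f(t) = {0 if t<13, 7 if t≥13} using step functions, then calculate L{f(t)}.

f(t) = 7·u(t-13). L{u(t-13)} = e^(-13s)/s, so L{f(t)} = 7·e^(-13s)/s

Final answer: 7·e^(-13s)/s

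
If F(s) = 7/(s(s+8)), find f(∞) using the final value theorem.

f(∞) = lim_{s→0} s·7/(s(s+8)) = lim_{s→0} 7/(s+8) = 7/8 = 7/8

Final answer: 7/8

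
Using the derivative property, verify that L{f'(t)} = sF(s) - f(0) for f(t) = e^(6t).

f'(t) = 6e^(6t). Direct: L{f'(t)} = 6/(s-6). Property: s·1/(s-6) - 1 = (s - (s-6))/(s-6) = 6/(s-6). ✓

Final answer: 6/(s-6)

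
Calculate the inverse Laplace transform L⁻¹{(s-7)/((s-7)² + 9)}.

Using frequency shift, L⁻¹{(s-7)/((s-7)² + 9)} = e^(7t)·cos(3t)

Final answer: e^(7t)·cos(3t)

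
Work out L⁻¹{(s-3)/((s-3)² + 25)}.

Using frequency shift: L⁻¹{(s-a)/((s-a)² + b²)} = e^(at)cos(bt). Here a=3, b=5

Final answer: e^(3t)·cos(5t)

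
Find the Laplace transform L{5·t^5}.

L{t^n} = n!/s^(n+1), so L{t^5} = 120/s^6. Then L{5·t^5} = 5·120/s^6 = 600/s^6

Final answer: 600/s^6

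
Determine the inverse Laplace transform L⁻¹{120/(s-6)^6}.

L⁻¹{n!/(s-a)^(n+1)} = t^n·e^(at), so L⁻¹{120/(s-6)^6} = t^5·e^(6t)

Final answer: t^5·e^(6t)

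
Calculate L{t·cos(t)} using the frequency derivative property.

L{cos(t)} = s/(s² + 1). Derivative: d/ds[s/(s² + 1)] = [(s² + 1) - s·2s]/(s² + 1)² = (1 - s²)/(s² + 1)². So L{t·cos(t)} = -F'(s) = (s² - 1)/(s² + 1)²

Final answer: (s² - 1)/(s² + 1)²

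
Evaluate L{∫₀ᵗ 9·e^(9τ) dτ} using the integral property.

L{∫₀ᵗ f(τ)dτ} = F(s)/s with F(s) = 9/(s-9), so L{∫₀ᵗ 9·e^(9τ) dτ} = 9/(s(s-9))

Final answer: 9/(s(s-9))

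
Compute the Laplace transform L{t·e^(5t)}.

L{t^n·e^(at)} = n!/(s-a)^(n+1), so L{t·e^(5t)} = 1/(s-5)^2

Final answer: 1/(s-5)^2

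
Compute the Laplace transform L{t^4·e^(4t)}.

L{t^n·e^(at)} = n!/(s-a)^(n+1), so L{t^4·e^(4t)} = 24/(s-4)^5

Final answer: 24/(s-4)^5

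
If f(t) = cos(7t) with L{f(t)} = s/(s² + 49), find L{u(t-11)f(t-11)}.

Time shift theorem: L{u(t-a)f(t-a)} = e^(-as)F(s). Here a=11, F(s) = s/(s² + 49), so L{u(t-11)f(t-11)} = e^(-11s)·s/(s² + 49)

Final answer: e^(-11s)·s/(s² + 49)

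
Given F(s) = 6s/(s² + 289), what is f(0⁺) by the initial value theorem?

f(0⁺) = lim_{s→∞} s·6s/(s² + 289) = lim_{s→∞} 6s²/(s² + 289) = 6

Final answer: 6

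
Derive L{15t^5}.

L{t^n} = n!/s^(n+1). So L{15t^5} = 15·5!/s^6 = 1800/s^6

Final answer: 1800/s^6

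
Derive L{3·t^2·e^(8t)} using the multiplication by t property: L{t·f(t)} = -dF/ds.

Using L{t^n·e^(at)} = n!/(s-a)^(n+1), L{t^2·e^(8t)} = 2/(s-8)^3, so L{3·t^2·e^(8t)} = 3·2/(s-8)^3 = 6/(s-8)^3

Final answer: 6/(s-8)^3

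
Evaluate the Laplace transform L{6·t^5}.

L{t^n} = n!/s^(n+1), so L{t^5} = 120/s^6. Then L{6·t^5} = 6·120/s^6 = 720/s^6

Final answer: 720/s^6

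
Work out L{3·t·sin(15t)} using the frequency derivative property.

L{sin(15t)} = 15/(s² + 225). By L{t·f(t)} = -F'(s): -d/ds[15/(s² + 225)] = -(15)·(-2s)/(s² + 225)² = 30s/(s² + 225)². Then L{3·t·sin(15t)} = 3·30s/(s² + 225)² = 90s/(s² + 225)²

Final answer: 90s/(s² + 225)²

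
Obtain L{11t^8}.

L{t^n} = n!/s^(n+1). So L{11t^8} = 11·8!/s^9 = 443520/s^9

Final answer: 443520/s^9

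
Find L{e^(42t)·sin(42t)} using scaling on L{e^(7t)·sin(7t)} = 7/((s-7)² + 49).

Scaling with a=6: L{e^(42t)·sin(42t)} = (1/6) · 7/((s/6-7)² + 49). Simplifying: 42/((s-42)² + 1764)

Final answer: 42/((s-42)² + 1764)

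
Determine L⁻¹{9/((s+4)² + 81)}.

Form: b/((s-a)² + b²) → e^(at)sin(bt). With a=-4, b=9

Final answer: e^(-4t)·sin(9t)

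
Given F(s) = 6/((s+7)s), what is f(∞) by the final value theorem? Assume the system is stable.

f(∞) = lim_{s→0} sF(s) = lim_{s→0} 6/(s+7) = 6/7

Final answer: 6/7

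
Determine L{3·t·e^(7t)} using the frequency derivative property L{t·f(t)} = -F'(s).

L{e^(7t)} = 1/(s-7). By frequency derivative: L{t·e^(7t)} = -d/ds[1/(s-7)] = -(-1)/(s-7)² = 1/(s-7)². Then L{3·t·e^(7t)} = 3·1/(s-7)² = 3/(s-7)²

Final answer: 3/(s-7)²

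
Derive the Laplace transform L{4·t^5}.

L{t^n} = n!/s^(n+1), so L{t^5} = 120/s^6. Then L{4·t^5} = 4·120/s^6 = 480/s^6

Final answer: 480/s^6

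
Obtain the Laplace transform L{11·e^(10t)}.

L{e^(at)} = 1/(s-a), so L{e^(10t)} = 1/(s-10). Then L{11·e^(10t)} = 11/(s-10)

Final answer: 11/(s-10)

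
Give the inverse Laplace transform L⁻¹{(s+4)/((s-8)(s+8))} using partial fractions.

Using partial fractions, f(t) = (12e^(8t) + 4e^(-8t))/16

Final answer: (12e^(8t) + 4e^(-8t))/16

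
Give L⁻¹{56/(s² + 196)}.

This is the form c·a/(s² + a²) with a = 14, c = 4. L⁻¹ = 4·sin(14t)

Final answer: 4·sin(14t)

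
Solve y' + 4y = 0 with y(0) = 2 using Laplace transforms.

L{y'} + 4L{y} = 0. sY - 2 + 4Y = 0. Y(s+4) = 2. Y = 2/(s+4)

Final answer: y(t) = 2e^(-4t)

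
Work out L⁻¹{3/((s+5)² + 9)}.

Form: b/((s-a)² + b²) → e^(at)sin(bt). With a=-5, b=3

Final answer: e^(-5t)·sin(3t)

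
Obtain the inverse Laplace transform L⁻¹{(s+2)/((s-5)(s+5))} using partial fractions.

Using partial fractions, f(t) = (7e^(5t) + 3e^(-5t))/10

Final answer: (7e^(5t) + 3e^(-5t))/10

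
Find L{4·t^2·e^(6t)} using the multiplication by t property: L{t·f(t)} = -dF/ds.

Using L{t^n·e^(at)} = n!/(s-a)^(n+1), L{t^2·e^(6t)} = 2/(s-6)^3, so L{4·t^2·e^(6t)} = 4·2/(s-6)^3 = 8/(s-6)^3

Final answer: 8/(s-6)^3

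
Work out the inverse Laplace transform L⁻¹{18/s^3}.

L⁻¹{n!/s^(n+1)} = t^n with n=2. So L⁻¹{2/s^3} = t^2, and L⁻¹{18/s^3} = (18/2)·t^2 = 9·t^2

Final answer: 9·t^2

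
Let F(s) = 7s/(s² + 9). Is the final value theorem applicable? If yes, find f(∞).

The final value theorem requires all poles of sF(s) in the left half-plane. sF(s) = 7s²/(s² + 9) has poles at s = ±3i (imaginary axis). Theorem does NOT apply (oscillatory system).

Final answer: Not applicable (oscillatory)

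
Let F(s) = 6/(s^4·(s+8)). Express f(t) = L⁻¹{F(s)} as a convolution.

6/(s^4·(s+8)) = (6/s^4)·(1/(s+8)) = L{t^3}·L{e^(-8t)}. So f(t) = t^3*e^(-8t) = ∫₀ᵗ τ^3·e^(-8(t-τ)) dτ

Final answer: ∫₀ᵗ τ^3·e^(-8(t-τ)) dτ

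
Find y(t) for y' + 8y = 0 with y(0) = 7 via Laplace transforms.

L{y'} + 8L{y} = 0. sY - 7 + 8Y = 0. Y(s+8) = 7. Y = 7/(s+8)

Final answer: y(t) = 7e^(-8t)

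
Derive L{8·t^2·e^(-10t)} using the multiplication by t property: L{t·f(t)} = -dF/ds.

Using L{t^n·e^(at)} = n!/(s-a)^(n+1), L{t^2·e^(-10t)} = 2/(s+10)^3, so L{8·t^2·e^(-10t)} = 8·2/(s+10)^3 = 16/(s+10)^3

Final answer: 16/(s+10)^3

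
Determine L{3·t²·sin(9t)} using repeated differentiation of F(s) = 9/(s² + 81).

F(s) = 9/(s² + 81). F'(s) = -18s/(s² + 81)². F''(s) = -18(81 - 3s²)/(s² + 81)³ = (54s² - 1458)/(s² + 81)³. So L{t²·sin(9t)} = (-1)² F''(s) = (54s² - 1458)/(s² + 81)³. Then L{3·t²·sin(9t)} = 3·(54s² - 1458)/(s² + 81)³ = (162s² - 4374)/(s² + 81)³

Final answer: (162s² - 4374)/(s² + 81)³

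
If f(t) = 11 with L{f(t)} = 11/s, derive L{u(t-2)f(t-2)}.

Time shift theorem: L{u(t-a)f(t-a)} = e^(-as)F(s). Here a=2, F(s) = 11/s, so L{u(t-2)f(t-2)} = e^(-2s)·11/s

Final answer: e^(-2s)·11/s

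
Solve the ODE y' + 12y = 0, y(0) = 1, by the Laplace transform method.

L{y'} + 12L{y} = 0. sY - 1 + 12Y = 0. Y(s+12) = 1. Y = 1/(s+12)

Final answer: y(t) = e^(-12t)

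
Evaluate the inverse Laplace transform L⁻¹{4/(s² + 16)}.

L⁻¹{4/(s² + 16)} = sin(4t)

Final answer: sin(4t)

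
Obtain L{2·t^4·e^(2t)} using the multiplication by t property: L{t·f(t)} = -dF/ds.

Using L{t^n·e^(at)} = n!/(s-a)^(n+1), L{t^4·e^(2t)} = 24/(s-2)^5, so L{2·t^4·e^(2t)} = 2·24/(s-2)^5 = 48/(s-2)^5

Final answer: 48/(s-2)^5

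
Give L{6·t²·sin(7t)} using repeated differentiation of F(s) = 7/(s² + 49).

F(s) = 7/(s² + 49). F'(s) = -14s/(s² + 49)². F''(s) = -14(49 - 3s²)/(s² + 49)³ = (42s² - 686)/(s² + 49)³. So L{t²·sin(7t)} = (-1)² F''(s) = (42s² - 686)/(s² + 49)³. Then L{6·t²·sin(7t)} = 6·(42s² - 686)/(s² + 49)³ = (252s² - 4116)/(s² + 49)³

Final answer: (252s² - 4116)/(s² + 49)³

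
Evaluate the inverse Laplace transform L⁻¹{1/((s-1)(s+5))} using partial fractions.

Decompose: A/(s-1) + B/(s+5). A = 1/6, B = -1/6. f(t) = (e^t - e^(-5t))/6

Final answer: (e^t - e^(-5t))/6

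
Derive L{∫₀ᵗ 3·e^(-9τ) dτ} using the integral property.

L{∫₀ᵗ f(τ)dτ} = F(s)/s with F(s) = 3/(s+9), so L{∫₀ᵗ 3·e^(-9τ) dτ} = 3/(s(s+9))

Final answer: 3/(s(s+9))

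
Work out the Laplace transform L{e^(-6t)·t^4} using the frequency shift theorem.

L{e^(at)·t^n} = n!/(s-a)^(n+1), so L{e^(-6t)·t^4} = 24/(s+6)^5

Final answer: 24/(s+6)^5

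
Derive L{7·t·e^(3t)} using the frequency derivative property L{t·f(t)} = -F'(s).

L{e^(3t)} = 1/(s-3). By frequency derivative: L{t·e^(3t)} = -d/ds[1/(s-3)] = -(-1)/(s-3)² = 1/(s-3)². Then L{7·t·e^(3t)} = 7·1/(s-3)² = 7/(s-3)²

Final answer: 7/(s-3)²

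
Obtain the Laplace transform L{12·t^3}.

L{t^n} = n!/s^(n+1), so L{t^3} = 6/s^4. Then L{12·t^3} = 12·6/s^4 = 72/s^4

Final answer: 72/s^4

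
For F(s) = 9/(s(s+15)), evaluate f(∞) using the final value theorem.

f(∞) = lim_{s→0} s·9/(s(s+15)) = lim_{s→0} 9/(s+15) = 9/15 = 3/5

Final answer: 3/5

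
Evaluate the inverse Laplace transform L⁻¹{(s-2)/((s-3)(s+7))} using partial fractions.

Using partial fractions, f(t) = (e^(3t) + 9e^(-7t))/10

Final answer: (e^(3t) + 9e^(-7t))/10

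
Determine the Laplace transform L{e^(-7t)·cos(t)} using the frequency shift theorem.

Frequency shift: L{e^(at)f(t)} = F(s-a). L{e^(-7t)·cos(t)} = (s+7)/((s+7)² + 1)

Final answer: (s+7)/((s+7)² + 1)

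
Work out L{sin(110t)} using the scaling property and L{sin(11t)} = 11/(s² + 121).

Using L{f(at)} = (1/a)F(s/a) with a=10: L{sin(110t)} = (1/10) · 11/((s/10)² + 121) = (1/10) · 11·100/(s² + 12100) = 110/(s² + 12100)

Final answer: 110/(s² + 12100)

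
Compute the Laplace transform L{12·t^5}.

L{t^n} = n!/s^(n+1), so L{t^5} = 120/s^6. Then L{12·t^5} = 12·120/s^6 = 1440/s^6

Final answer: 1440/s^6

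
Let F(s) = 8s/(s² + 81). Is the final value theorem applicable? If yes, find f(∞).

The final value theorem requires all poles of sF(s) in the left half-plane. sF(s) = 8s²/(s² + 81) has poles at s = ±9i (imaginary axis). Theorem does NOT apply (oscillatory system).

Final answer: Not applicable (oscillatory)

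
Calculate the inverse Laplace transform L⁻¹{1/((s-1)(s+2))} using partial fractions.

Decompose: A/(s-1) + B/(s+2). A = 1/3, B = -1/3. f(t) = (e^t - e^(-2t))/3

Final answer: (e^t - e^(-2t))/3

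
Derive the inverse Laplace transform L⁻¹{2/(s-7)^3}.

L⁻¹{n!/(s-a)^(n+1)} = t^n·e^(at), so L⁻¹{2/(s-7)^3} = t^2·e^(7t)

Final answer: t^2·e^(7t)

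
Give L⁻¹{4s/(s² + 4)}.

This is the form c·s/(s² + a²) with a = 2, c = 4. L⁻¹ = 4·cos(2t)

Final answer: 4·cos(2t)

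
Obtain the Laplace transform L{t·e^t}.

L{t^n·e^(at)} = n!/(s-a)^(n+1), so L{t·e^t} = 1/(s-1)^2

Final answer: 1/(s-1)^2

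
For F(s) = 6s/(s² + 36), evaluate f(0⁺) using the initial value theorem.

f(0⁺) = lim_{s→∞} s·6s/(s² + 36) = lim_{s→∞} 6s²/(s² + 36) = 6

Final answer: 6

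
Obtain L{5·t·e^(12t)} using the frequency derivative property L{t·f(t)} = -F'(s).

L{e^(12t)} = 1/(s-12). By frequency derivative: L{t·e^(12t)} = -d/ds[1/(s-12)] = -(-1)/(s-12)² = 1/(s-12)². Then L{5·t·e^(12t)} = 5·1/(s-12)² = 5/(s-12)²

Final answer: 5/(s-12)²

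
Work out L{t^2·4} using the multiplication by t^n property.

L{4} = 4/s. d^1/ds^1[1/s] = -1/s². d^2/ds^2[1/s] = 2/s^3. So L{t^2} = (-1)^{2}·2/s^3 = 2/s^3. Then L{t^2·4} = 4·2/s^3 = 8/s^3

Final answer: 8/s^3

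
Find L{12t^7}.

L{t^n} = n!/s^(n+1). So L{12t^7} = 12·7!/s^8 = 60480/s^8

Final answer: 60480/s^8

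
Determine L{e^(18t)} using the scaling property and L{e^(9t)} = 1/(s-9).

Using L{f(at)} = (1/a)F(s/a) with a=2 and f(t) = e^(9t): L{e^(18t)} = (1/2) · 1/((s/2)-9) = (1/2) · 2/(s-18) = 1/(s-18)

Final answer: 1/(s-18)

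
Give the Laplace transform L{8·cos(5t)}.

L{cos(ωt)} = s/(s² + ω²), so L{cos(5t)} = s/(s² + 25). Then L{8·cos(5t)} = 8·s/(s² + 25) = 8s/(s² + 25)

Final answer: 8s/(s² + 25)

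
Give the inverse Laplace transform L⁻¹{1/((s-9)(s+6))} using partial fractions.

Decompose: A/(s-9) + B/(s+6). A = 1/15, B = -1/15. f(t) = (e^(9t) - e^(-6t))/15

Final answer: (e^(9t) - e^(-6t))/15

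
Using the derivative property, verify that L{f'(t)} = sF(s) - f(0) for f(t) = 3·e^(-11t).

f'(t) = -33e^(-11t). Direct: L{f'(t)} = -33/(s+11). Property: s·3/(s+11) - 3 = (3s - 3(s+11))/(s+11) = -33/(s+11). ✓

Final answer: -33/(s+11)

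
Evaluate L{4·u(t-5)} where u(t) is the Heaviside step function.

L{u(t-a)} = e^(-as)/s. Here a=5, so L{u(t-5)} = e^(-5s)/s, and L{4·u(t-5)} = 4·e^(-5s)/s

Final answer: 4·e^(-5s)/s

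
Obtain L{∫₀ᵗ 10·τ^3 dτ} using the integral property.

L{∫₀ᵗ f(τ)dτ} = F(s)/s with f(t) = 10t^3. F(s) = 60/s^4, so L{∫₀ᵗ 10·τ^3 dτ} = (60/s^4)/s = 60/s^5. (Check: ∫₀ᵗ 10·τ^3 dτ = 10t^4/4.)

Final answer: 60/s^5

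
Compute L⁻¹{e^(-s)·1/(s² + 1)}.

L⁻¹{1/(s² + 1)} = sin(t). By the time shift theorem, L⁻¹{e^(-as)F(s)} = u(t-a)f(t-a) with a=1, so L⁻¹{e^(-s)·1/(s² + 1)} = u(t-1)·sin((t-1))

Final answer: u(t-1)·sin((t-1))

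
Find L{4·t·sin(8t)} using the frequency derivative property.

L{sin(8t)} = 8/(s² + 64). By L{t·f(t)} = -F'(s): -d/ds[8/(s² + 64)] = -(8)·(-2s)/(s² + 64)² = 16s/(s² + 64)². Then L{4·t·sin(8t)} = 4·16s/(s² + 64)² = 64s/(s² + 64)²

Final answer: 64s/(s² + 64)²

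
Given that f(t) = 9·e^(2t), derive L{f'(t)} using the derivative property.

f(0) = 9, F(s) = 9/(s-2). L{f'(t)} = s·F(s) - f(0) = 9s/(s-2) - 9 = (9s - 9(s-2))/(s-2) = 18/(s-2)

Final answer: 18/(s-2)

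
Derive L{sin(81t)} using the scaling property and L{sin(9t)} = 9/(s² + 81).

Using L{f(at)} = (1/a)F(s/a) with a=9: L{sin(81t)} = (1/9) · 9/((s/9)² + 81) = (1/9) · 9·81/(s² + 6561) = 81/(s² + 6561)

Final answer: 81/(s² + 6561)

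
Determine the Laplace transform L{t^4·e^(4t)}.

L{t^n·e^(at)} = n!/(s-a)^(n+1), so L{t^4·e^(4t)} = 24/(s-4)^5

Final answer: 24/(s-4)^5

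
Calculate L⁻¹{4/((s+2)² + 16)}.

Form: b/((s-a)² + b²) → e^(at)sin(bt). With a=-2, b=4

Final answer: e^(-2t)·sin(4t)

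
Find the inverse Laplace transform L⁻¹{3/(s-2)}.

L⁻¹{1/(s-a)} = e^(at), so L⁻¹{1/(s-2)} = e^(2t), and L⁻¹{3/(s-2)} = 3·e^(2t)

Final answer: 3·e^(2t)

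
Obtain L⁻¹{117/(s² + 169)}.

This is the form c·a/(s² + a²) with a = 13, c = 9. L⁻¹ = 9·sin(13t)

Final answer: 9·sin(13t)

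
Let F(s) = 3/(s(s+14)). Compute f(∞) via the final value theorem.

f(∞) = lim_{s→0} s·3/(s(s+14)) = lim_{s→0} 3/(s+14) = 3/14 = 3/14

Final answer: 3/14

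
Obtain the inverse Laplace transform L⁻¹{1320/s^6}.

L⁻¹{n!/s^(n+1)} = t^n with n=5. So L⁻¹{120/s^6} = t^5, and L⁻¹{1320/s^6} = (1320/120)·t^5 = 11·t^5

Final answer: 11·t^5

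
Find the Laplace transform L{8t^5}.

L{8t^5} = 8 · L{t^5} = 8 · 120/s^6 = 960/s^6

Final answer: 960/s^6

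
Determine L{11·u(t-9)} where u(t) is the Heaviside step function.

L{u(t-a)} = e^(-as)/s. Here a=9, so L{u(t-9)} = e^(-9s)/s, and L{11·u(t-9)} = 11·e^(-9s)/s

Final answer: 11·e^(-9s)/s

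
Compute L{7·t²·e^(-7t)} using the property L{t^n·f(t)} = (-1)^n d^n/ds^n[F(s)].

L{e^(-7t)} = 1/(s+7). d/ds[1/(s+7)] = -1/(s+7)². d²/ds²[1/(s+7)] = 2/(s+7)³. So L{t²·e^(-7t)} = (-1)² · 2/(s+7)³ = 2/(s+7)³. Then L{7·t²·e^(-7t)} = 7·2/(s+7)³ = 14/(s+7)³

Final answer: 14/(s+7)³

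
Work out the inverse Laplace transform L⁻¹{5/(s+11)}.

L⁻¹{1/(s-a)} = e^(at), so L⁻¹{1/(s+11)} = e^(-11t), and L⁻¹{5/(s+11)} = 5·e^(-11t)

Final answer: 5·e^(-11t)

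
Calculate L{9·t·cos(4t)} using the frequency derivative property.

L{cos(4t)} = s/(s² + 16). Derivative: d/ds[s/(s² + 16)] = [(s² + 16) - s·2s]/(s² + 16)² = (16 - s²)/(s² + 16)². So L{t·cos(4t)} = -F'(s) = (s² - 16)/(s² + 16)². Then L{9·t·cos(4t)} = 9·(s² - 16)/(s² + 16)²

Final answer: 9·(s² - 16)/(s² + 16)²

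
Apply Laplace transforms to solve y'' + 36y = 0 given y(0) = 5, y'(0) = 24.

L{y''} + 36L{y} = 0. s²Y - 5s - 24 + 36Y = 0. Y(s² + 36) = 5s + 24. Y = (5s + 24)/(s² + 36). Inverting: y(t) = 5cos(6t) + 4sin(6t)

Final answer: y(t) = 5cos(6t) + 4sin(6t)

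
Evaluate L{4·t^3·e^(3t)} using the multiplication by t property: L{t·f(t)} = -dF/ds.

Using L{t^n·e^(at)} = n!/(s-a)^(n+1), L{t^3·e^(3t)} = 6/(s-3)^4, so L{4·t^3·e^(3t)} = 4·6/(s-3)^4 = 24/(s-3)^4

Final answer: 24/(s-3)^4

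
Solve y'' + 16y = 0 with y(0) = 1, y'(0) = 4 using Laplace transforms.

L{y''} + 16L{y} = 0. s²Y - s - 4 + 16Y = 0. Y(s² + 16) = s + 4. Y = (s + 4)/(s² + 16). Inverting: y(t) = cos(4t) + sin(4t)

Final answer: y(t) = cos(4t) + sin(4t)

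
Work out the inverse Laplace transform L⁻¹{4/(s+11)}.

L⁻¹{1/(s-a)} = e^(at), so L⁻¹{1/(s+11)} = e^(-11t), and L⁻¹{4/(s+11)} = 4·e^(-11t)

Final answer: 4·e^(-11t)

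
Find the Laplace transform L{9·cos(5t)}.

L{cos(ωt)} = s/(s² + ω²), so L{cos(5t)} = s/(s² + 25). Then L{9·cos(5t)} = 9·s/(s² + 25) = 9s/(s² + 25)

Final answer: 9s/(s² + 25)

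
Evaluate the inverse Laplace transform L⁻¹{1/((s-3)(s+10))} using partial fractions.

Decompose: A/(s-3) + B/(s+10). A = 1/13, B = -1/13. f(t) = (e^(3t) - e^(-10t))/13

Final answer: (e^(3t) - e^(-10t))/13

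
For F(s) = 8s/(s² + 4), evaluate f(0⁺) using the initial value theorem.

f(0⁺) = lim_{s→∞} s·8s/(s² + 4) = lim_{s→∞} 8s²/(s² + 4) = 8

Final answer: 8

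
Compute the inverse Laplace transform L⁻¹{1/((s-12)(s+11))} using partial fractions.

Decompose: A/(s-12) + B/(s+11). A = 1/23, B = -1/23. f(t) = (e^(12t) - e^(-11t))/23

Final answer: (e^(12t) - e^(-11t))/23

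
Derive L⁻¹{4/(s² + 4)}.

This is the form c·a/(s² + a²) with a = 2, c = 2. L⁻¹ = 2·sin(2t)

Final answer: 2·sin(2t)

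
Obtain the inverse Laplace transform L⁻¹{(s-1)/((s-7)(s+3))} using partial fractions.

Using partial fractions, f(t) = (6e^(7t) + 4e^(-3t))/10

Final answer: (6e^(7t) + 4e^(-3t))/10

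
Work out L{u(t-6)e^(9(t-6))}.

u(t-a)f(t-a) with f(t)=e^(9t). L{e^(9t)} = 1/(s-9). By time shift: e^(-6s)/(s-9)

Final answer: e^(-6s)/(s-9)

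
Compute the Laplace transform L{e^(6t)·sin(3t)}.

L{e^(at)·sin(ωt)} = ω/((s-a)² + ω²), so L{e^(6t)·sin(3t)} = 3/((s-6)² + 9)

Final answer: 3/((s-6)² + 9)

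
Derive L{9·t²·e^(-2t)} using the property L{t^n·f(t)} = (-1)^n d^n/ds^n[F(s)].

L{e^(-2t)} = 1/(s+2). d/ds[1/(s+2)] = -1/(s+2)². d²/ds²[1/(s+2)] = 2/(s+2)³. So L{t²·e^(-2t)} = (-1)² · 2/(s+2)³ = 2/(s+2)³. Then L{9·t²·e^(-2t)} = 9·2/(s+2)³ = 18/(s+2)³

Final answer: 18/(s+2)³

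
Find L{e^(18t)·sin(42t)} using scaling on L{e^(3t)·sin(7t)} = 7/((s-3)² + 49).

Scaling with a=6: L{e^(18t)·sin(42t)} = (1/6) · 7/((s/6-3)² + 49). Simplifying: 42/((s-18)² + 1764)

Final answer: 42/((s-18)² + 1764)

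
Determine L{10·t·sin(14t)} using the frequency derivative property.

L{sin(14t)} = 14/(s² + 196). By L{t·f(t)} = -F'(s): -d/ds[14/(s² + 196)] = -(14)·(-2s)/(s² + 196)² = 28s/(s² + 196)². Then L{10·t·sin(14t)} = 10·28s/(s² + 196)² = 280s/(s² + 196)²

Final answer: 280s/(s² + 196)²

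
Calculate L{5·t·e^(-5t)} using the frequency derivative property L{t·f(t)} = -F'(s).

L{e^(-5t)} = 1/(s+5). By frequency derivative: L{t·e^(-5t)} = -d/ds[1/(s+5)] = -(-1)/(s+5)² = 1/(s+5)². Then L{5·t·e^(-5t)} = 5·1/(s+5)² = 5/(s+5)²

Final answer: 5/(s+5)²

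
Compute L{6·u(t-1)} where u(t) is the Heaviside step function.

L{u(t-a)} = e^(-as)/s. Here a=1, so L{u(t-1)} = e^(-s)/s, and L{6·u(t-1)} = 6·e^(-s)/s

Final answer: 6·e^(-s)/s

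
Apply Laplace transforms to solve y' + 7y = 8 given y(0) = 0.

sY + 7Y = 8/s. Y = 8/(s(s+7)). Partial fractions: Y = 8/7/s - 8/7/(s+7)

Final answer: y(t) = 8/7(1 - e^(-7t))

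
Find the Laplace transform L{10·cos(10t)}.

L{cos(ωt)} = s/(s² + ω²), so L{cos(10t)} = s/(s² + 100). Then L{10·cos(10t)} = 10·s/(s² + 100) = 10s/(s² + 100)

Final answer: 10s/(s² + 100)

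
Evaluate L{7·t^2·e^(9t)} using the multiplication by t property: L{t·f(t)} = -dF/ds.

Using L{t^n·e^(at)} = n!/(s-a)^(n+1), L{t^2·e^(9t)} = 2/(s-9)^3, so L{7·t^2·e^(9t)} = 7·2/(s-9)^3 = 14/(s-9)^3

Final answer: 14/(s-9)^3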